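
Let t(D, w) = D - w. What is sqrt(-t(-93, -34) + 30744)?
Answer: sqrt(30803) ≈ 175.51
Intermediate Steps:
sqrt(-t(-93, -34) + 30744) = sqrt(-(-93 - 1*(-34)) + 30744) = sqrt(-(-93 + 34) + 30744) = sqrt(-1*(-59) + 30744) = sqrt(59 + 30744) = sqrt(30803)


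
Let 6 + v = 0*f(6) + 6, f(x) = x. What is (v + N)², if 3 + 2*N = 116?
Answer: 12769/4 ≈ 3192.3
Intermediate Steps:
N = 113/2 (N = -3/2 + (½)*116 = -3/2 + 58 = 113/2 ≈ 56.500)
v = 0 (v = -6 + (0*6 + 6) = -6 + (0 + 6) = -6 + 6 = 0)
(v + N)² = (0 + 113/2)² = (113/2)² = 12769/4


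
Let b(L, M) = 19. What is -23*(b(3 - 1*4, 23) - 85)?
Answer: 1518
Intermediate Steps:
-23*(b(3 - 1*4, 23) - 85) = -23*(19 - 85) = -23*(-66) = 1518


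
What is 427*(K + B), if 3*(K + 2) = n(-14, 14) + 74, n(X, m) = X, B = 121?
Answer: 59353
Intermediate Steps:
K = 18 (K = -2 + (-14 + 74)/3 = -2 + (⅓)*60 = -2 + 20 = 18)
427*(K + B) = 427*(18 + 121) = 427*139 = 59353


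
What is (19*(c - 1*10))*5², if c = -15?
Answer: -11875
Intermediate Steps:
(19*(c - 1*10))*5² = (19*(-15 - 1*10))*5² = (19*(-15 - 10))*25 = (19*(-25))*25 = -475*25 = -11875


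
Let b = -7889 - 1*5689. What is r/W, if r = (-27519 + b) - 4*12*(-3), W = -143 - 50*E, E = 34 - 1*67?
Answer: -3723/137 ≈ -27.175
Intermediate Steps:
E = -33 (E = 34 - 67 = -33)
b = -13578 (b = -7889 - 5689 = -13578)
W = 1507 (W = -143 - 50*(-33) = -143 + 1650 = 1507)
r = -40953 (r = (-27519 - 13578) - 4*12*(-3) = -41097 - 48*(-3) = -41097 + 144 = -40953)
r/W = -40953/1507 = -40953*1/1507 = -3723/137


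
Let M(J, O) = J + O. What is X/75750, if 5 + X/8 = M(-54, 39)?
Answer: -16/7575 ≈ -0.0021122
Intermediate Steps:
X = -160 (X = -40 + 8*(-54 + 39) = -40 + 8*(-15) = -40 - 120 = -160)
X/75750 = -160/75750 = -160*1/75750 = -16/7575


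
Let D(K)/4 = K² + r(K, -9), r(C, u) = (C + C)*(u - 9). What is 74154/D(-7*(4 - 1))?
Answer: 12359/798 ≈ 15.487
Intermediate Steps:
r(C, u) = 2*C*(-9 + u) (r(C, u) = (2*C)*(-9 + u) = 2*C*(-9 + u))
D(K) = -144*K + 4*K² (D(K) = 4*(K² + 2*K*(-9 - 9)) = 4*(K² + 2*K*(-18)) = 4*(K² - 36*K) = -144*K + 4*K²)
74154/D(-7*(4 - 1)) = 74154/((4*(-7*(4 - 1))*(-36 - 7*(4 - 1)))) = 74154/((4*(-7*3)*(-36 - 7*3))) = 74154/((4*(-21)*(-36 - 21))) = 74154/((4*(-21)*(-57))) = 74154/4788 = 74154*(1/4788) = 12359/798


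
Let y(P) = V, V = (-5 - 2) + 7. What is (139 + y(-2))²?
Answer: 19321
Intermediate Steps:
V = 0 (V = -7 + 7 = 0)
y(P) = 0
(139 + y(-2))² = (139 + 0)² = 139² = 19321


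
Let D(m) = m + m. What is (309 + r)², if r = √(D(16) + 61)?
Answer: (309 + √93)² ≈ 1.0153e+5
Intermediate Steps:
D(m) = 2*m
r = √93 (r = √(2*16 + 61) = √(32 + 61) = √93 ≈ 9.6436)
(309 + r)² = (309 + √93)²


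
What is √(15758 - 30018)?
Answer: 2*I*√3565 ≈ 119.42*I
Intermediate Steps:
√(15758 - 30018) = √(-14260) = 2*I*√3565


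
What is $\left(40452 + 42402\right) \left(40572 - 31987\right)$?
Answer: $711301590$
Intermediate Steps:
$\left(40452 + 42402\right) \left(40572 - 31987\right) = 82854 \cdot 8585 = 711301590$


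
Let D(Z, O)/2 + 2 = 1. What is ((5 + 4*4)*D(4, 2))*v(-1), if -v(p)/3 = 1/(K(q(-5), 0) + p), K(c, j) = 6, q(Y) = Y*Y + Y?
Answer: 126/5 ≈ 25.200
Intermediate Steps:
q(Y) = Y + Y² (q(Y) = Y² + Y = Y + Y²)
D(Z, O) = -2 (D(Z, O) = -4 + 2*1 = -4 + 2 = -2)
v(p) = -3/(6 + p)
((5 + 4*4)*D(4, 2))*v(-1) = ((5 + 4*4)*(-2))*(-3/(6 - 1)) = ((5 + 16)*(-2))*(-3/5) = (21*(-2))*(-3*⅕) = -42*(-⅗) = 126/5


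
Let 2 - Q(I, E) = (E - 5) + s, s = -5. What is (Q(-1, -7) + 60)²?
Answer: 6241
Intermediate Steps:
Q(I, E) = 12 - E (Q(I, E) = 2 - ((E - 5) - 5) = 2 - ((-5 + E) - 5) = 2 - (-10 + E) = 2 + (10 - E) = 12 - E)
(Q(-1, -7) + 60)² = ((12 - 1*(-7)) + 60)² = ((12 + 7) + 60)² = (19 + 60)² = 79² = 6241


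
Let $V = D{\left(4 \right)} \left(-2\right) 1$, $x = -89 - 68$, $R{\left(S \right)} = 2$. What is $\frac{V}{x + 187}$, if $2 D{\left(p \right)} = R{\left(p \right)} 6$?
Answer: $- \frac{2}{5} \approx -0.4$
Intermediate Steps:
$x = -157$
$D{\left(p \right)} = 6$ ($D{\left(p \right)} = \frac{2 \cdot 6}{2} = \frac{1}{2} \cdot 12 = 6$)
$V = -12$ ($V = 6 \left(-2\right) 1 = \left(-12\right) 1 = -12$)
$\frac{V}{x + 187} = - \frac{12}{-157 + 187} = - \frac{12}{30} = \left(-12\right) \frac{1}{30} = - \frac{2}{5}$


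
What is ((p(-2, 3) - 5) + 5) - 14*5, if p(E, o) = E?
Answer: -72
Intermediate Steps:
((p(-2, 3) - 5) + 5) - 14*5 = ((-2 - 5) + 5) - 14*5 = (-7 + 5) - 70 = -2 - 70 = -72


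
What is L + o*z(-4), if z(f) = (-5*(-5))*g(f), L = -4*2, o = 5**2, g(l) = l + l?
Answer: -5008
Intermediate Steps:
g(l) = 2*l
o = 25
L = -8
z(f) = 50*f (z(f) = (-5*(-5))*(2*f) = 25*(2*f) = 50*f)
L + o*z(-4) = -8 + 25*(50*(-4)) = -8 + 25*(-200) = -8 - 5000 = -5008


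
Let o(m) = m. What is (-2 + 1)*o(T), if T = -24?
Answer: 24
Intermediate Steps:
(-2 + 1)*o(T) = (-2 + 1)*(-24) = -1*(-24) = 24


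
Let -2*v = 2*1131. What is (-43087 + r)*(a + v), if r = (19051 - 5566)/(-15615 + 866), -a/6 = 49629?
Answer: 189955217905440/14749 ≈ 1.2879e+10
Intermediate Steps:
a = -297774 (a = -6*49629 = -297774)
r = -13485/14749 (r = 13485/(-14749) = 13485*(-1/14749) = -13485/14749 ≈ -0.91430)
v = -1131 ≈ -1131.0
(-43087 + r)*(a + v) = (-43087 - 13485/14749)*(-297774 - 1131) = -635503648/14749*(-298905) = 189955217905440/14749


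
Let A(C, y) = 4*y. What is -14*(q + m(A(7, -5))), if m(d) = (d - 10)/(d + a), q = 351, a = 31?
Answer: -53634/11 ≈ -4875.8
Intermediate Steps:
m(d) = (-10 + d)/(31 + d) (m(d) = (d - 10)/(d + 31) = (-10 + d)/(31 + d))
-14*(q + m(A(7, -5))) = -14*(351 + (-10 + 4*(-5))/(31 + 4*(-5))) = -14*(351 + (-10 - 20)/(31 - 20)) = -14*(351 - 30/11) = -14*3831/11 = -53634/11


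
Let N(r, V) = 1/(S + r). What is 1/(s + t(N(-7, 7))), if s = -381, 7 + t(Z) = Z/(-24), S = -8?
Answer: -360/139679 ≈ -0.0025773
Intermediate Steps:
N(r, V) = 1/(-8 + r)
t(Z) = -7 - Z/24 (t(Z) = -7 + Z/(-24) = -7 + Z*(-1/24) = -7 - Z/24)
1/(s + t(N(-7, 7))) = 1/(-381 + (-7 - 1/(24*(-8 - 7)))) = 1/(-381 + (-7 - 1/24/(-15))) = 1/(-381 + (-7 - 1/24*(-1/15))) = 1/(-381 + (-7 + 1/360)) = 1/(-381 - 2519/360) = 1/(-139679/360) = -360/139679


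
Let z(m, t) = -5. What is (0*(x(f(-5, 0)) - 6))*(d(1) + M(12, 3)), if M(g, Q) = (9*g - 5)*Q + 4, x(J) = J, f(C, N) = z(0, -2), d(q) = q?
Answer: 0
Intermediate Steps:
f(C, N) = -5
M(g, Q) = 4 + Q*(-5 + 9*g) (M(g, Q) = (-5 + 9*g)*Q + 4 = Q*(-5 + 9*g) + 4 = 4 + Q*(-5 + 9*g))
(0*(x(f(-5, 0)) - 6))*(d(1) + M(12, 3)) = (0*(-5 - 6))*(1 + (4 - 5*3 + 9*3*12)) = (0*(-11))*(1 + (4 - 15 + 324)) = 0*(1 + 313) = 0*314 = 0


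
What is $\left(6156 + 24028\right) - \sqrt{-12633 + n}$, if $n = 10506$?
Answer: $30184 - i \sqrt{2127} \approx 30184.0 - 46.119 i$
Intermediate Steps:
$\left(6156 + 24028\right) - \sqrt{-12633 + n} = \left(6156 + 24028\right) - \sqrt{-12633 + 10506} = 30184 - \sqrt{-2127} = 30184 - i \sqrt{2127}$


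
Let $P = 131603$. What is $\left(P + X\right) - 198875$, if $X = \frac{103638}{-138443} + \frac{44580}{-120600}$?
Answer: $- \frac{18720119542489}{278270430} \approx -67273.0$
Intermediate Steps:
$X = - \frac{311175529}{278270430}$ ($X = 103638 \left(- \frac{1}{138443}\right) + 44580 \left(- \frac{1}{120600}\right) = - \frac{103638}{138443} - \frac{743}{2010} = - \frac{311175529}{278270430} \approx -1.1182$)
$\left(P + X\right) - 198875 = \left(131603 - \frac{311175529}{278270430}\right) - 198875 = \frac{36620912223761}{278270430} - 198875 = - \frac{18720119542489}{278270430}$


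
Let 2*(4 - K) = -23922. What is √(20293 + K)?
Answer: 127*√2 ≈ 179.61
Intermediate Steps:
K = 11965 (K = 4 - ½*(-23922) = 4 + 11961 = 11965)
√(20293 + K) = √(20293 + 11965) = √32258 = 127*√2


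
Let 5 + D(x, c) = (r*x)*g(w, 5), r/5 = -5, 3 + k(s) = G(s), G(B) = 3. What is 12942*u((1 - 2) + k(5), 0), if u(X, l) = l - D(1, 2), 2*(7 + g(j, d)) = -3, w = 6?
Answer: -2685465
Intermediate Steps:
k(s) = 0 (k(s) = -3 + 3 = 0)
g(j, d) = -17/2 (g(j, d) = -7 + (½)*(-3) = -7 - 3/2 = -17/2)
r = -25 (r = 5*(-5) = -25)
D(x, c) = -5 + 425*x/2 (D(x, c) = -5 - 25*x*(-17/2) = -5 + 425*x/2)
u(X, l) = -415/2 + l (u(X, l) = l - (-5 + (425/2)*1) = l - (-5 + 425/2) = l - 1*415/2 = l - 415/2 = -415/2 + l)
12942*u((1 - 2) + k(5), 0) = 12942*(-415/2 + 0) = 12942*(-415/2) = -2685465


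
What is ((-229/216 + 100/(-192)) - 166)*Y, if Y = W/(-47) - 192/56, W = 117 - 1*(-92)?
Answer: 187575445/142128 ≈ 1319.8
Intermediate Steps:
W = 209 (W = 117 + 92 = 209)
Y = -2591/329 (Y = 209/(-47) - 192/56 = 209*(-1/47) - 192*1/56 = -209/47 - 24/7 = -2591/329 ≈ -7.8754)
((-229/216 + 100/(-192)) - 166)*Y = ((-229/216 + 100/(-192)) - 166)*(-2591/329) = ((-229*1/216 + 100*(-1/192)) - 166)*(-2591/329) = ((-229/216 - 25/48) - 166)*(-2591/329) = (-683/432 - 166)*(-2591/329) = -72395/432*(-2591/329) = 187575445/142128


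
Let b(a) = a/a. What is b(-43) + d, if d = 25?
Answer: 26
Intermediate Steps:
b(a) = 1
b(-43) + d = 1 + 25 = 26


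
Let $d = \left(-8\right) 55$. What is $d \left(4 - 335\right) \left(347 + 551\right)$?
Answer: $130784720$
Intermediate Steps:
$d = -440$
$d \left(4 - 335\right) \left(347 + 551\right) = - 440 \left(4 - 335\right) \left(347 + 551\right) = - 440 \left(\left(-331\right) 898\right) = \left(-440\right) \left(-297238\right) = 130784720$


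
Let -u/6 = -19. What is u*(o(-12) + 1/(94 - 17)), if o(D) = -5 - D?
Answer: 61560/77 ≈ 799.48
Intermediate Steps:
u = 114 (u = -6*(-19) = 114)
u*(o(-12) + 1/(94 - 17)) = 114*((-5 - 1*(-12)) + 1/(94 - 17)) = 114*((-5 + 12) + 1/77) = 114*(7 + 1/77) = 114*(540/77) = 61560/77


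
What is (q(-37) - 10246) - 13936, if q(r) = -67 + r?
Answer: -24286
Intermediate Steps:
(q(-37) - 10246) - 13936 = ((-67 - 37) - 10246) - 13936 = (-104 - 10246) - 13936 = -10350 - 13936 = -24286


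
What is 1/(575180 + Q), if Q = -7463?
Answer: 1/567717 ≈ 1.7614e-6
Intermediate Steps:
1/(575180 + Q) = 1/(575180 - 7463) = 1/567717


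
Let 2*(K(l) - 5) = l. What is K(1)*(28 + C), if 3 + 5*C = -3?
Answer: 737/5 ≈ 147.40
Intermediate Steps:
C = -6/5 (C = -3/5 + (1/5)*(-3) = -3/5 - 3/5 = -6/5 ≈ -1.2000)
K(l) = 5 + l/2
K(1)*(28 + C) = (5 + (1/2)*1)*(28 - 6/5) = (5 + 1/2)*(134/5) = (11/2)*(134/5) = 737/5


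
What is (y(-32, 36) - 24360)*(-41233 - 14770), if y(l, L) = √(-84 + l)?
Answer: 1364233080 - 112006*I*√29 ≈ 1.3642e+9 - 6.0317e+5*I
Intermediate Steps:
(y(-32, 36) - 24360)*(-41233 - 14770) = (√(-84 - 32) - 24360)*(-41233 - 14770) = (√(-116) - 24360)*(-56003) = (2*I*√29 - 24360)*(-56003) = (-24360 + 2*I*√29)*(-56003) = 1364233080 - 112006*I*√29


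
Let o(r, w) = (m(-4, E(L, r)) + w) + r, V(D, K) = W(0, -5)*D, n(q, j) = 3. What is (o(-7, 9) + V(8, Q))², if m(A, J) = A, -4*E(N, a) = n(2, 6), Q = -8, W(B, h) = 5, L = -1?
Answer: 1444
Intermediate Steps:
E(N, a) = -¾ (E(N, a) = -¼*3 = -¾)
V(D, K) = 5*D
o(r, w) = -4 + r + w (o(r, w) = (-4 + w) + r = -4 + r + w)
(o(-7, 9) + V(8, Q))² = ((-4 - 7 + 9) + 5*8)² = (-2 + 40)² = 38² = 1444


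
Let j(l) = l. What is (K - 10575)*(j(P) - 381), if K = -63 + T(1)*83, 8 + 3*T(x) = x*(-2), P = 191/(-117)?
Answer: 1465883392/351 ≈ 4.1763e+6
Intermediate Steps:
P = -191/117 (P = 191*(-1/117) = -191/117 ≈ -1.6325)
T(x) = -8/3 - 2*x/3 (T(x) = -8/3 + (x*(-2))/3 = -8/3 + (-2*x)/3 = -8/3 - 2*x/3)
K = -1019/3 (K = -63 + (-8/3 - ⅔*1)*83 = -63 + (-8/3 - ⅔)*83 = -63 - 10/3*83 = -63 - 830/3 = -1019/3 ≈ -339.67)
(K - 10575)*(j(P) - 381) = (-1019/3 - 10575)*(-191/117 - 381) = -32744/3*(-44768/117) = 1465883392/351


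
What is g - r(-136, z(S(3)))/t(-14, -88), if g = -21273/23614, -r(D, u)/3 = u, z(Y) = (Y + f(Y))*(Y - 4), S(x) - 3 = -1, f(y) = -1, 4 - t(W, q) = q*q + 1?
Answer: -164532609/182795974 ≈ -0.90009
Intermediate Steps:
t(W, q) = 3 - q² (t(W, q) = 4 - (q*q + 1) = 4 - (q² + 1) = 4 - (1 + q²) = 4 + (-1 - q²) = 3 - q²)
S(x) = 2 (S(x) = 3 - 1 = 2)
z(Y) = (-1 + Y)*(-4 + Y) (z(Y) = (Y - 1)*(Y - 4) = (-1 + Y)*(-4 + Y))
r(D, u) = -3*u
g = -21273/23614 (g = -21273*1/23614 = -21273/23614 ≈ -0.90086)
g - r(-136, z(S(3)))/t(-14, -88) = -21273/23614 - (-3*(4 + 2² - 5*2))/(3 - 1*(-88)²) = -21273/23614 - (-3*(4 + 4 - 10))/(3 - 1*7744) = -21273/23614 - (-3*(-2))/(3 - 7744) = -21273/23614 - 6/(-7741) = -21273/23614 - 6*(-1)/7741 = -21273/23614 - 1*(-6/7741) = -21273/23614 + 6/7741 = -164532609/182795974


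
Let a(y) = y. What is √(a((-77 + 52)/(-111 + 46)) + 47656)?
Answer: 3*√894881/13 ≈ 218.30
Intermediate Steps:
√(a((-77 + 52)/(-111 + 46)) + 47656) = √((-77 + 52)/(-111 + 46) + 47656) = √(-25/(-65) + 47656) = √(-25*(-1/65) + 47656) = √(5/13 + 47656) = √(619533/13) = 3*√894881/13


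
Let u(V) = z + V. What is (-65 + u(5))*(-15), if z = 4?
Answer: 840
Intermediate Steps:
u(V) = 4 + V
(-65 + u(5))*(-15) = (-65 + (4 + 5))*(-15) = (-65 + 9)*(-15) = -56*(-15) = 840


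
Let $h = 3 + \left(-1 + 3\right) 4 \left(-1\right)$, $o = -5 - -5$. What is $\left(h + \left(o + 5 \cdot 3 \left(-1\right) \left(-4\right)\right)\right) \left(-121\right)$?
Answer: $-6655$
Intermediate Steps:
$o = 0$ ($o = -5 + 5 = 0$)
$h = -5$ ($h = 3 + 2 \cdot 4 \left(-1\right) = 3 + 8 \left(-1\right) = 3 - 8 = -5$)
$\left(h + \left(o + 5 \cdot 3 \left(-1\right) \left(-4\right)\right)\right) \left(-121\right) = \left(-5 + \left(0 + 5 \cdot 3 \left(-1\right) \left(-4\right)\right)\right) \left(-121\right) = \left(-5 + \left(0 + 15 \left(-1\right) \left(-4\right)\right)\right) \left(-121\right) = \left(-5 + \left(0 - -60\right)\right) \left(-121\right) = \left(-5 + \left(0 + 60\right)\right) \left(-121\right) = \left(-5 + 60\right) \left(-121\right) = 55 \left(-121\right) = -6655$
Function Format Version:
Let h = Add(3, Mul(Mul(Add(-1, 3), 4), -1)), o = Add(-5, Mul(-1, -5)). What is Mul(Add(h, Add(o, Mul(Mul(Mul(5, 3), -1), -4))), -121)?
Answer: -6655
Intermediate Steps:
o = 0 (o = Add(-5, 5) = 0)
h = -5 (h = Add(3, Mul(Mul(2, 4), -1)) = Add(3, Mul(8, -1)) = Add(3, -8) = -5)
Mul(Add(h, Add(o, Mul(Mul(Mul(5, 3), -1), -4))), -121) = Mul(Add(-5, Add(0, Mul(Mul(Mul(5, 3), -1), -4))), -121) = Mul(Add(-5, Add(0, Mul(Mul(15, -1), -4))), -121) = Mul(Add(-5, Add(0, Mul(-15, -4))), -121) = Mul(Add(-5, Add(0, 60)), -121) = Mul(Add(-5, 60), -121) = Mul(55, -121) = -6655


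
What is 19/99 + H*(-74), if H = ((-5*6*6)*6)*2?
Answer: 15824179/99 ≈ 1.5984e+5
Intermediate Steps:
H = -2160 (H = (-30*6*6)*2 = -180*6*2 = -1080*2 = -2160)
19/99 + H*(-74) = 19/99 - 2160*(-74) = 19*(1/99) + 159840 = 19/99 + 159840 = 15824179/99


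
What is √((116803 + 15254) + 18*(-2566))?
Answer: 3*√9541 ≈ 293.03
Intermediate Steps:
√((116803 + 15254) + 18*(-2566)) = √(132057 - 46188) = √85869 = 3*√9541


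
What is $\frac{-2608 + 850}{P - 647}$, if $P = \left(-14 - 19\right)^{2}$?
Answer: $- \frac{879}{221} \approx -3.9774$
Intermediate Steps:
$P = 1089$ ($P = \left(-14 - 19\right)^{2} = \left(-33\right)^{2} = 1089$)
$\frac{-2608 + 850}{P - 647} = \frac{-2608 + 850}{1089 - 647} = - \frac{1758}{442} = \left(-1758\right) \frac{1}{442} = - \frac{879}{221}$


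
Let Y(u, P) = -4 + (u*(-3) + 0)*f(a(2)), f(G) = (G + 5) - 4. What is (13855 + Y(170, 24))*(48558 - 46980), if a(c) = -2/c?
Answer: 21856878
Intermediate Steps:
f(G) = 1 + G (f(G) = (5 + G) - 4 = 1 + G)
Y(u, P) = -4 (Y(u, P) = -4 + (u*(-3) + 0)*(1 - 2/2) = -4 + (-3*u + 0)*(1 - 2*1/2) = -4 + (-3*u)*(1 - 1) = -4 - 3*u*0 = -4 + 0 = -4)
(13855 + Y(170, 24))*(48558 - 46980) = (13855 - 4)*(48558 - 46980) = 13851*1578 = 21856878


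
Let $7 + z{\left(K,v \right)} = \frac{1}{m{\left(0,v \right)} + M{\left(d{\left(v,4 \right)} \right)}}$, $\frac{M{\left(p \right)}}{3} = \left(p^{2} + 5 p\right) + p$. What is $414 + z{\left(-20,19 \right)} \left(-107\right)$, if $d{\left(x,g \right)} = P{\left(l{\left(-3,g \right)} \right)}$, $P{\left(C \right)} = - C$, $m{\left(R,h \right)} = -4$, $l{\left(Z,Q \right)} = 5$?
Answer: $\frac{22204}{19} \approx 1168.6$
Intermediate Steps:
$d{\left(x,g \right)} = -5$ ($d{\left(x,g \right)} = \left(-1\right) 5 = -5$)
$M{\left(p \right)} = 3 p^{2} + 18 p$ ($M{\left(p \right)} = 3 \left(\left(p^{2} + 5 p\right) + p\right) = 3 \left(p^{2} + 6 p\right) = 3 p^{2} + 18 p$)
$z{\left(K,v \right)} = - \frac{134}{19}$ ($z{\left(K,v \right)} = -7 + \frac{1}{-4 + 3 \left(-5\right) \left(6 - 5\right)} = -7 + \frac{1}{-4 + 3 \left(-5\right) 1} = -7 + \frac{1}{-4 - 15} = -7 + \frac{1}{-19} = -7 - \frac{1}{19} = - \frac{134}{19}$)
$414 + z{\left(-20,19 \right)} \left(-107\right) = 414 - - \frac{14338}{19} = 414 + \frac{14338}{19} = \frac{22204}{19}$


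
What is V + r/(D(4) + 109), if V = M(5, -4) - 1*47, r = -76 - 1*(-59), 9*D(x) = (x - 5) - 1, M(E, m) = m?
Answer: -50082/979 ≈ -51.156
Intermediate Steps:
D(x) = -⅔ + x/9 (D(x) = ((x - 5) - 1)/9 = ((-5 + x) - 1)/9 = (-6 + x)/9 = -⅔ + x/9)
r = -17 (r = -76 + 59 = -17)
V = -51 (V = -4 - 1*47 = -4 - 47 = -51)
V + r/(D(4) + 109) = -51 - 17/((-⅔ + (⅑)*4) + 109) = -51 - 17/((-⅔ + 4/9) + 109) = -51 - 17/(-2/9 + 109) = -51 - 17/979/9 = -51 - 17*9/979 = -51 - 153/979 = -50082/979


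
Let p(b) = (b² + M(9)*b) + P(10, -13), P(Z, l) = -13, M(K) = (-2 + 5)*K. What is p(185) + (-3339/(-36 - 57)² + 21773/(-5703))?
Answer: 214854178015/5480583 ≈ 39203.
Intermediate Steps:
M(K) = 3*K
p(b) = -13 + b² + 27*b (p(b) = (b² + (3*9)*b) - 13 = (b² + 27*b) - 13 = -13 + b² + 27*b)
p(185) + (-3339/(-36 - 57)² + 21773/(-5703)) = (-13 + 185² + 27*185) + (-3339/(-36 - 57)² + 21773/(-5703)) = (-13 + 34225 + 4995) + (-3339/((-93)²) + 21773*(-1/5703)) = 39207 + (-3339/8649 - 21773/5703) = 39207 + (-3339*1/8649 - 21773/5703) = 39207 + (-371/961 - 21773/5703) = 39207 - 23039666/5480583 = 214854178015/5480583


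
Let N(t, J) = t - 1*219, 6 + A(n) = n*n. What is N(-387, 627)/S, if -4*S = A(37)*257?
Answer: 2424/350291 ≈ 0.0069200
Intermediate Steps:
A(n) = -6 + n² (A(n) = -6 + n*n = -6 + n²)
S = -350291/4 (S = -(-6 + 37²)*257/4 = -(-6 + 1369)*257/4 = -1363*257/4 = -¼*350291 = -350291/4 ≈ -87573.)
N(t, J) = -219 + t (N(t, J) = t - 219 = -219 + t)
N(-387, 627)/S = (-219 - 387)/(-350291/4) = -606*(-4/350291) = 2424/350291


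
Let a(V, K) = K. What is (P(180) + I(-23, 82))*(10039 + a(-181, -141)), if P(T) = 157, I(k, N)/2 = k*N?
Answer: -35781270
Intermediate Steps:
I(k, N) = 2*N*k (I(k, N) = 2*(k*N) = 2*(N*k) = 2*N*k)
(P(180) + I(-23, 82))*(10039 + a(-181, -141)) = (157 + 2*82*(-23))*(10039 - 141) = (157 - 3772)*9898 = -3615*9898 = -35781270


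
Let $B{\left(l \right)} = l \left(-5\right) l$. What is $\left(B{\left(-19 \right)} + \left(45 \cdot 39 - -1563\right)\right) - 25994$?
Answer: $-24481$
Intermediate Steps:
$B{\left(l \right)} = - 5 l^{2}$ ($B{\left(l \right)} = - 5 l l = - 5 l^{2}$)
$\left(B{\left(-19 \right)} + \left(45 \cdot 39 - -1563\right)\right) - 25994 = \left(- 5 \left(-19\right)^{2} + \left(45 \cdot 39 - -1563\right)\right) - 25994 = \left(\left(-5\right) 361 + \left(1755 + 1563\right)\right) - 25994 = \left(-1805 + 3318\right) - 25994 = 1513 - 25994 = -24481$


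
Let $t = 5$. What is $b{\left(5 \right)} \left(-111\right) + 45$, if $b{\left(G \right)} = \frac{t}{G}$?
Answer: $-66$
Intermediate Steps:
$b{\left(G \right)} = \frac{5}{G}$
$b{\left(5 \right)} \left(-111\right) + 45 = \frac{5}{5} \left(-111\right) + 45 = 5 \cdot \frac{1}{5} \left(-111\right) + 45 = 1 \left(-111\right) + 45 = -111 + 45 = -66$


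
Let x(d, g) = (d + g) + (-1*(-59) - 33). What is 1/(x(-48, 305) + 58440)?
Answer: 1/58723 ≈ 1.7029e-5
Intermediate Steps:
x(d, g) = 26 + d + g (x(d, g) = (d + g) + (59 - 33) = (d + g) + 26 = 26 + d + g)
1/(x(-48, 305) + 58440) = 1/((26 - 48 + 305) + 58440) = 1/(283 + 58440) = 1/58723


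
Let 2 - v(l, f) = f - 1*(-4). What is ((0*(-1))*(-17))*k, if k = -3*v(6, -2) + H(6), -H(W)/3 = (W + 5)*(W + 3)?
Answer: 0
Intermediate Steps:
H(W) = -3*(3 + W)*(5 + W) (H(W) = -3*(W + 5)*(W + 3) = -3*(5 + W)*(3 + W) = -3*(3 + W)*(5 + W))
v(l, f) = -2 - f (v(l, f) = 2 - (f - 1*(-4)) = 2 - (f + 4) = 2 - (4 + f) = 2 + (-4 - f) = -2 - f)
k = -297 (k = -3*(-2 - 1*(-2)) + (-45 - 24*6 - 3*6²) = -3*(-2 + 2) + (-45 - 144 - 3*36) = -3*0 + (-45 - 144 - 108) = 0 - 297 = -297)
((0*(-1))*(-17))*k = ((0*(-1))*(-17))*(-297) = (0*(-17))*(-297) = 0*(-297) = 0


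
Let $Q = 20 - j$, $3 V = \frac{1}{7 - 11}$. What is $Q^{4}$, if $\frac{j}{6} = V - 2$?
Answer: $\frac{17850625}{16} \approx 1.1157 \cdot 10^{6}$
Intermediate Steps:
$V = - \frac{1}{12}$ ($V = \frac{1}{3 \left(7 - 11\right)} = \frac{1}{3 \left(-4\right)} = \frac{1}{3} \left(- \frac{1}{4}\right) = - \frac{1}{12} \approx -0.083333$)
$j = - \frac{25}{2}$ ($j = 6 \left(- \frac{1}{12} - 2\right) = 6 \left(- \frac{25}{12}\right) = - \frac{25}{2} \approx -12.5$)
$Q = \frac{65}{2}$ ($Q = 20 - - \frac{25}{2} = 20 + \frac{25}{2} = \frac{65}{2} \approx 32.5$)
$Q^{4} = \left(\frac{65}{2}\right)^{4} = \frac{17850625}{16}$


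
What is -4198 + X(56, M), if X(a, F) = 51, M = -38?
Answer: -4147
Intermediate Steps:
-4198 + X(56, M) = -4198 + 51 = -4147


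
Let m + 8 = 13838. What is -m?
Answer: -13830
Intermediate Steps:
m = 13830 (m = -8 + 13838 = 13830)
-m = -1*13830 = -13830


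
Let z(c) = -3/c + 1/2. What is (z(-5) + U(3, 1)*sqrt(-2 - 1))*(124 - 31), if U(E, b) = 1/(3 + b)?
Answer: 1023/10 + 93*I*sqrt(3)/4 ≈ 102.3 + 40.27*I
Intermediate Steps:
z(c) = 1/2 - 3/c (z(c) = -3/c + 1*(1/2) = -3/c + 1/2 = 1/2 - 3/c)
(z(-5) + U(3, 1)*sqrt(-2 - 1))*(124 - 31) = ((1/2)*(-6 - 5)/(-5) + sqrt(-2 - 1)/(3 + 1))*(124 - 31) = ((1/2)*(-1/5)*(-11) + sqrt(-3)/4)*93 = (11/10 + (I*sqrt(3))/4)*93 = (11/10 + I*sqrt(3)/4)*93 = 1023/10 + 93*I*sqrt(3)/4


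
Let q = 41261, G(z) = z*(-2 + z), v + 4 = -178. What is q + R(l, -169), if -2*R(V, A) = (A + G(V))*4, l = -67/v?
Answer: 688982537/16562 ≈ 41600.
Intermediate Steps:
v = -182 (v = -4 - 178 = -182)
l = 67/182 (l = -67/(-182) = -67*(-1/182) = 67/182 ≈ 0.36813)
R(V, A) = -2*A - 2*V*(-2 + V) (R(V, A) = -(A + V*(-2 + V))*4/2 = -(4*A + 4*V*(-2 + V))/2 = -2*A - 2*V*(-2 + V))
q + R(l, -169) = 41261 + (-2*(-169) - 2*67/182*(-2 + 67/182)) = 41261 + (338 - 2*67/182*(-297/182)) = 41261 + (338 + 19899/16562) = 41261 + 5617855/16562 = 688982537/16562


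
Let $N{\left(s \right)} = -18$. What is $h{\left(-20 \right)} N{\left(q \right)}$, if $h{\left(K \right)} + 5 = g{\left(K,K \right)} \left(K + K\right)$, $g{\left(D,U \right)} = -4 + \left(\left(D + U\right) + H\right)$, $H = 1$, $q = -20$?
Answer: $-30870$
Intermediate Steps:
$g{\left(D,U \right)} = -3 + D + U$ ($g{\left(D,U \right)} = -4 + \left(\left(D + U\right) + 1\right) = -4 + \left(1 + D + U\right) = -3 + D + U$)
$h{\left(K \right)} = -5 + 2 K \left(-3 + 2 K\right)$ ($h{\left(K \right)} = -5 + \left(-3 + K + K\right) \left(K + K\right) = -5 + \left(-3 + 2 K\right) 2 K = -5 + 2 K \left(-3 + 2 K\right)$)
$h{\left(-20 \right)} N{\left(q \right)} = \left(-5 + 2 \left(-20\right) \left(-3 + 2 \left(-20\right)\right)\right) \left(-18\right) = \left(-5 + 2 \left(-20\right) \left(-3 - 40\right)\right) \left(-18\right) = \left(-5 + 2 \left(-20\right) \left(-43\right)\right) \left(-18\right) = \left(-5 + 1720\right) \left(-18\right) = 1715 \left(-18\right) = -30870$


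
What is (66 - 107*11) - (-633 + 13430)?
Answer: -13908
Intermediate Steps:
(66 - 107*11) - (-633 + 13430) = (66 - 1177) - 1*12797 = -1111 - 12797 = -13908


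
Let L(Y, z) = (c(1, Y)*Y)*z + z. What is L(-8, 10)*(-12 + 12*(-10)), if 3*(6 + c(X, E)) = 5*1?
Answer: -47080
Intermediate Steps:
c(X, E) = -13/3 (c(X, E) = -6 + (5*1)/3 = -6 + (⅓)*5 = -6 + 5/3 = -13/3)
L(Y, z) = z - 13*Y*z/3 (L(Y, z) = (-13*Y/3)*z + z = -13*Y*z/3 + z = z - 13*Y*z/3)
L(-8, 10)*(-12 + 12*(-10)) = ((⅓)*10*(3 - 13*(-8)))*(-12 + 12*(-10)) = ((⅓)*10*(3 + 104))*(-12 - 120) = ((⅓)*10*107)*(-132) = (1070/3)*(-132) = -47080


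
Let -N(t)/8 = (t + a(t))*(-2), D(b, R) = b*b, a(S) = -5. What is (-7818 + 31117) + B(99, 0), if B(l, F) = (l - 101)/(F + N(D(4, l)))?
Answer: 2050311/88 ≈ 23299.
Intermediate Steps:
D(b, R) = b²
N(t) = -80 + 16*t (N(t) = -8*(t - 5)*(-2) = -8*(-5 + t)*(-2) = -8*(10 - 2*t) = -80 + 16*t)
B(l, F) = (-101 + l)/(176 + F) (B(l, F) = (l - 101)/(F + (-80 + 16*4²)) = (-101 + l)/(F + (-80 + 16*16)) = (-101 + l)/(F + (-80 + 256)) = (-101 + l)/(F + 176) = (-101 + l)/(176 + F))
(-7818 + 31117) + B(99, 0) = (-7818 + 31117) + (-101 + 99)/(176 + 0) = 23299 - 2/176 = 23299 + (1/176)*(-2) = 23299 - 1/88 = 2050311/88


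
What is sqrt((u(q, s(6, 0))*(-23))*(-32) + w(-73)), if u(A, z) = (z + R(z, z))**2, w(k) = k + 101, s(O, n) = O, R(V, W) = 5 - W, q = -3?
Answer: 2*sqrt(4607) ≈ 135.75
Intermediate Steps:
w(k) = 101 + k
u(A, z) = 25 (u(A, z) = (z + (5 - z))**2 = 5**2 = 25)
sqrt((u(q, s(6, 0))*(-23))*(-32) + w(-73)) = sqrt((25*(-23))*(-32) + (101 - 73)) = sqrt(-575*(-32) + 28) = sqrt(18400 + 28) = sqrt(18428) = 2*sqrt(4607)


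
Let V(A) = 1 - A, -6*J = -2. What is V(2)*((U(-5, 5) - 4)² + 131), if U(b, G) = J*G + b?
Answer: -1663/9 ≈ -184.78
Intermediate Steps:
J = ⅓ (J = -⅙*(-2) = ⅓ ≈ 0.33333)
U(b, G) = b + G/3 (U(b, G) = G/3 + b = b + G/3)
V(2)*((U(-5, 5) - 4)² + 131) = (1 - 1*2)*(((-5 + (⅓)*5) - 4)² + 131) = (1 - 2)*(((-5 + 5/3) - 4)² + 131) = -((-10/3 - 4)² + 131) = -((-22/3)² + 131) = -(484/9 + 131) = -1*1663/9 = -1663/9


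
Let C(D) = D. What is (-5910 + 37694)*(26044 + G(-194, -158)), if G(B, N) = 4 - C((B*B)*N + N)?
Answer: 189836106096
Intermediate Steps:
G(B, N) = 4 - N - N*B² (G(B, N) = 4 - ((B*B)*N + N) = 4 - (B²*N + N) = 4 - (N*B² + N) = 4 - (N + N*B²) = 4 + (-N - N*B²) = 4 - N - N*B²)
(-5910 + 37694)*(26044 + G(-194, -158)) = (-5910 + 37694)*(26044 + (4 - 1*(-158)*(1 + (-194)²))) = 31784*(26044 + (4 - 1*(-158)*(1 + 37636))) = 31784*(26044 + (4 - 1*(-158)*37637)) = 31784*(26044 + (4 + 5946646)) = 31784*(26044 + 5946650) = 31784*5972694 = 189836106096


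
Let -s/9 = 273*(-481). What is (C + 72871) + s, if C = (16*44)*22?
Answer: 1270176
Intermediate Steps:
s = 1181817 (s = -2457*(-481) = -9*(-131313) = 1181817)
C = 15488 (C = 704*22 = 15488)
(C + 72871) + s = (15488 + 72871) + 1181817 = 88359 + 1181817 = 1270176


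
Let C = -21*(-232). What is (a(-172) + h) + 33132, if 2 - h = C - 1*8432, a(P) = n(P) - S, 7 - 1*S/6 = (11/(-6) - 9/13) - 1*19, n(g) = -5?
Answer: 474732/13 ≈ 36518.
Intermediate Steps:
C = 4872
S = 2225/13 (S = 42 - 6*((11/(-6) - 9/13) - 1*19) = 42 - 6*((11*(-1/6) - 9*1/13) - 19) = 42 - 6*((-11/6 - 9/13) - 19) = 42 - 6*(-197/78 - 19) = 42 - 6*(-1679/78) = 42 + 1679/13 = 2225/13 ≈ 171.15)
a(P) = -2290/13 (a(P) = -5 - 1*2225/13 = -5 - 2225/13 = -2290/13)
h = 3562 (h = 2 - (4872 - 1*8432) = 2 - (4872 - 8432) = 2 - 1*(-3560) = 2 + 3560 = 3562)
(a(-172) + h) + 33132 = (-2290/13 + 3562) + 33132 = 44016/13 + 33132 = 474732/13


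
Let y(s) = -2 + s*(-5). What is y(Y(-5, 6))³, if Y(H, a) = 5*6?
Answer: -3511808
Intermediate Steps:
Y(H, a) = 30
y(s) = -2 - 5*s
y(Y(-5, 6))³ = (-2 - 5*30)³ = (-2 - 150)³ = (-152)³ = -3511808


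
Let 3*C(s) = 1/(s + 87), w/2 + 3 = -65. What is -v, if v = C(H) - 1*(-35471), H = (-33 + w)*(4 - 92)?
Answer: -1591832068/44877 ≈ -35471.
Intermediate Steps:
w = -136 (w = -6 + 2*(-65) = -6 - 130 = -136)
H = 14872 (H = (-33 - 136)*(4 - 92) = -169*(-88) = 14872)
C(s) = 1/(3*(87 + s)) (C(s) = 1/(3*(s + 87)) = 1/(3*(87 + s)))
v = 1591832068/44877 (v = 1/(3*(87 + 14872)) - 1*(-35471) = (1/3)/14959 + 35471 = (1/3)*(1/14959) + 35471 = 1/44877 + 35471 = 1591832068/44877 ≈ 35471.)
-v = -1*1591832068/44877 = -1591832068/44877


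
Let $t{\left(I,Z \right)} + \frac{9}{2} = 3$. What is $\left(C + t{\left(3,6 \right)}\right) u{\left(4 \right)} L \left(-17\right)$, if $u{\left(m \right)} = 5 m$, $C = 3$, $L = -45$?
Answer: $22950$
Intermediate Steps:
$t{\left(I,Z \right)} = - \frac{3}{2}$ ($t{\left(I,Z \right)} = - \frac{9}{2} + 3 = - \frac{3}{2}$)
$\left(C + t{\left(3,6 \right)}\right) u{\left(4 \right)} L \left(-17\right) = \left(3 - \frac{3}{2}\right) 5 \cdot 4 \left(-45\right) \left(-17\right) = \frac{3}{2} \cdot 20 \left(-45\right) \left(-17\right) = 30 \left(-45\right) \left(-17\right) = \left(-1350\right) \left(-17\right) = 22950$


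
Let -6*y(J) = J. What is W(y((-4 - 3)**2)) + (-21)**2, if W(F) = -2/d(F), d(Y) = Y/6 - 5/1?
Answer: 101061/229 ≈ 441.31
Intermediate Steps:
y(J) = -J/6
d(Y) = -5 + Y/6 (d(Y) = Y*(1/6) - 5*1 = Y/6 - 5 = -5 + Y/6)
W(F) = -2/(-5 + F/6)
W(y((-4 - 3)**2)) + (-21)**2 = -12/(-30 - (-4 - 3)**2/6) + (-21)**2 = -12/(-30 - 1/6*(-7)**2) + 441 = -12/(-30 - 1/6*49) + 441 = -12/(-30 - 49/6) + 441 = -12/(-229/6) + 441 = -12*(-6/229) + 441 = 72/229 + 441 = 101061/229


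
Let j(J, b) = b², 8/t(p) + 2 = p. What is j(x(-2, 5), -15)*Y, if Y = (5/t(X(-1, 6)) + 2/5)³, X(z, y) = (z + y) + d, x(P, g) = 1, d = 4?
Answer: 62710839/2560 ≈ 24496.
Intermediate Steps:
X(z, y) = 4 + y + z (X(z, y) = (z + y) + 4 = (y + z) + 4 = 4 + y + z)
t(p) = 8/(-2 + p)
Y = 6967871/64000 (Y = (5/((8/(-2 + (4 + 6 - 1)))) + 2/5)³ = (5/((8/(-2 + 9))) + 2*(⅕))³ = (5/((8/7)) + ⅖)³ = (5/((8*(⅐))) + ⅖)³ = (5/(8/7) + ⅖)³ = (5*(7/8) + ⅖)³ = (35/8 + ⅖)³ = (191/40)³ = 6967871/64000 ≈ 108.87)
j(x(-2, 5), -15)*Y = (-15)²*(6967871/64000) = 225*(6967871/64000) = 62710839/2560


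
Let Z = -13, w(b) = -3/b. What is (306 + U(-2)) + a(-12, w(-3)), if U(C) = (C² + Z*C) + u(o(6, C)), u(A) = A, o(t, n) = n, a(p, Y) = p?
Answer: 322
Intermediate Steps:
U(C) = C² - 12*C (U(C) = (C² - 13*C) + C = C² - 12*C)
(306 + U(-2)) + a(-12, w(-3)) = (306 - 2*(-12 - 2)) - 12 = (306 - 2*(-14)) - 12 = (306 + 28) - 12 = 334 - 12 = 322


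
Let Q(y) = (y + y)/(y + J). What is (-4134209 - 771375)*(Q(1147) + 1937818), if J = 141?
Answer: -1530488171765844/161 ≈ -9.5061e+12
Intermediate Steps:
Q(y) = 2*y/(141 + y) (Q(y) = (y + y)/(y + 141) = (2*y)/(141 + y) = 2*y/(141 + y))
(-4134209 - 771375)*(Q(1147) + 1937818) = (-4134209 - 771375)*(2*1147/(141 + 1147) + 1937818) = -4905584*(2*1147/1288 + 1937818) = -4905584*(2*1147*(1/1288) + 1937818) = -4905584*(1147/644 + 1937818) = -4905584*1247955939/644 = -1530488171765844/161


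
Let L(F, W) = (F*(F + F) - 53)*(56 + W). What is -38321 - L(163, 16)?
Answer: -3860441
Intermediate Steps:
L(F, W) = (-53 + 2*F²)*(56 + W) (L(F, W) = (F*(2*F) - 53)*(56 + W) = (2*F² - 53)*(56 + W) = (-53 + 2*F²)*(56 + W))
-38321 - L(163, 16) = -38321 - (-2968 - 53*16 + 112*163² + 2*16*163²) = -38321 - (-2968 - 848 + 112*26569 + 2*16*26569) = -38321 - (-2968 - 848 + 2975728 + 850208) = -38321 - 1*3822120 = -38321 - 3822120 = -3860441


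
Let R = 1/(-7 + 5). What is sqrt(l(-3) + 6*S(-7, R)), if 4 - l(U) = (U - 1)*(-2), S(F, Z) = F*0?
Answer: 2*I ≈ 2.0*I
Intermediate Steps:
R = -1/2 (R = 1/(-2) = -1/2 ≈ -0.50000)
S(F, Z) = 0
l(U) = 2 + 2*U (l(U) = 4 - (U - 1)*(-2) = 4 - (-1 + U)*(-2) = 4 - (2 - 2*U) = 4 + (-2 + 2*U) = 2 + 2*U)
sqrt(l(-3) + 6*S(-7, R)) = sqrt((2 + 2*(-3)) + 6*0) = sqrt((2 - 6) + 0) = sqrt(-4 + 0) = sqrt(-4) = 2*I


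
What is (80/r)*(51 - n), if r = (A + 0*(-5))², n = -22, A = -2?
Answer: 1460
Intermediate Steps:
r = 4 (r = (-2 + 0*(-5))² = (-2 + 0)² = (-2)² = 4)
(80/r)*(51 - n) = (80/4)*(51 - 1*(-22)) = (80*(¼))*(51 + 22) = 20*73 = 1460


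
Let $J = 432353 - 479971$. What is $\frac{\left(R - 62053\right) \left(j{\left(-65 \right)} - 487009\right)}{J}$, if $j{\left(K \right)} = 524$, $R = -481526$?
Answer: $- \frac{264443029815}{47618} \approx -5.5534 \cdot 10^{6}$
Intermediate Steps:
$J = -47618$ ($J = 432353 - 479971 = -47618$)
$\frac{\left(R - 62053\right) \left(j{\left(-65 \right)} - 487009\right)}{J} = \frac{\left(-481526 - 62053\right) \left(524 - 487009\right)}{-47618} = \left(-543579\right) \left(-486485\right) \left(- \frac{1}{47618}\right) = 264443029815 \left(- \frac{1}{47618}\right) = - \frac{264443029815}{47618}$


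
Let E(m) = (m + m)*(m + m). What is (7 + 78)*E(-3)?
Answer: 3060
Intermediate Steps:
E(m) = 4*m² (E(m) = (2*m)*(2*m) = 4*m²)
(7 + 78)*E(-3) = (7 + 78)*(4*(-3)²) = 85*(4*9) = 85*36 = 3060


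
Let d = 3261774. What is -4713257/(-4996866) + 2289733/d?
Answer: 744863003186/452740211119 ≈ 1.6452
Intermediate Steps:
-4713257/(-4996866) + 2289733/d = -4713257/(-4996866) + 2289733/3261774 = -4713257*(-1/4996866) + 2289733*(1/3261774) = 4713257/4996866 + 2289733/3261774 = 744863003186/452740211119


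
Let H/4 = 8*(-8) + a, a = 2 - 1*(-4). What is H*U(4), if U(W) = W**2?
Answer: -3712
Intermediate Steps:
a = 6 (a = 2 + 4 = 6)
H = -232 (H = 4*(8*(-8) + 6) = 4*(-64 + 6) = 4*(-58) = -232)
H*U(4) = -232*4**2 = -232*16 = -3712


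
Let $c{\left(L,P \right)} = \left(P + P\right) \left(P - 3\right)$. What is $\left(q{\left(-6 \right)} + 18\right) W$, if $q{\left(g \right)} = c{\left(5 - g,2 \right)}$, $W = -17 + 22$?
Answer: $70$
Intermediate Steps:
$W = 5$
$c{\left(L,P \right)} = 2 P \left(-3 + P\right)$
$q{\left(g \right)} = -4$ ($q{\left(g \right)} = 2 \cdot 2 \left(-3 + 2\right) = 2 \cdot 2 \left(-1\right) = -4$)
$\left(q{\left(-6 \right)} + 18\right) W = \left(-4 + 18\right) 5 = 14 \cdot 5 = 70$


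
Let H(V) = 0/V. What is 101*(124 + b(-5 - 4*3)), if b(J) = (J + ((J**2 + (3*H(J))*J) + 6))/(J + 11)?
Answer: 23533/3 ≈ 7844.3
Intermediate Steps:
H(V) = 0
b(J) = (6 + J + J**2)/(11 + J) (b(J) = (J + ((J**2 + (3*0)*J) + 6))/(J + 11) = (J + ((J**2 + 0*J) + 6))/(11 + J) = (J + ((J**2 + 0) + 6))/(11 + J) = (J + (J**2 + 6))/(11 + J) = (J + (6 + J**2))/(11 + J) = (6 + J + J**2)/(11 + J))
101*(124 + b(-5 - 4*3)) = 101*(124 + (6 + (-5 - 4*3) + (-5 - 4*3)**2)/(11 + (-5 - 4*3))) = 101*(124 + (6 + (-5 - 12) + (-5 - 12)**2)/(11 + (-5 - 12))) = 101*(124 + (6 - 17 + (-17)**2)/(11 - 17)) = 101*(124 + (6 - 17 + 289)/(-6)) = 101*(124 - 1/6*278) = 101*(124 - 139/3) = 101*(233/3) = 23533/3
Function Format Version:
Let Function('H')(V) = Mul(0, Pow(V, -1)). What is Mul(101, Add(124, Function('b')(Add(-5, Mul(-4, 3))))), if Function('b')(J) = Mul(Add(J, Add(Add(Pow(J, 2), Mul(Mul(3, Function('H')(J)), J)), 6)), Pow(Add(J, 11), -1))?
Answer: Rational(23533, 3) ≈ 7844.3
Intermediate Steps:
Function('H')(V) = 0
Function('b')(J) = Mul(Pow(Add(11, J), -1), Add(6, J, Pow(J, 2))) (Function('b')(J) = Mul(Add(J, Add(Add(Pow(J, 2), Mul(Mul(3, 0), J)), 6)), Pow(Add(J, 11), -1)) = Mul(Add(J, Add(Add(Pow(J, 2), Mul(0, J)), 6)), Pow(Add(11, J), -1)) = Mul(Add(J, Add(Add(Pow(J, 2), 0), 6)), Pow(Add(11, J), -1)) = Mul(Add(J, Add(Pow(J, 2), 6)), Pow(Add(11, J), -1)) = Mul(Add(J, Add(6, Pow(J, 2))), Pow(Add(11, J), -1)) = Mul(Add(6, J, Pow(J, 2)), Pow(Add(11, J), -1)) = Mul(Pow(Add(11, J), -1), Add(6, J, Pow(J, 2))))
Mul(101, Add(124, Function('b')(Add(-5, Mul(-4, 3))))) = Mul(101, Add(124, Mul(Pow(Add(11, Add(-5, Mul(-4, 3))), -1), Add(6, Add(-5, Mul(-4, 3)), Pow(Add(-5, Mul(-4, 3)), 2))))) = Mul(101, Add(124, Mul(Pow(Add(11, Add(-5, -12)), -1), Add(6, Add(-5, -12), Pow(Add(-5, -12), 2))))) = Mul(101, Add(124, Mul(Pow(Add(11, -17), -1), Add(6, -17, Pow(-17, 2))))) = Mul(101, Add(124, Mul(Pow(-6, -1), Add(6, -17, 289)))) = Mul(101, Add(124, Mul(Rational(-1, 6), 278))) = Mul(101, Add(124, Rational(-139, 3))) = Mul(101, Rational(233, 3)) = Rational(23533, 3)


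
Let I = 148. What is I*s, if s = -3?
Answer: -444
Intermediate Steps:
I*s = 148*(-3) = -444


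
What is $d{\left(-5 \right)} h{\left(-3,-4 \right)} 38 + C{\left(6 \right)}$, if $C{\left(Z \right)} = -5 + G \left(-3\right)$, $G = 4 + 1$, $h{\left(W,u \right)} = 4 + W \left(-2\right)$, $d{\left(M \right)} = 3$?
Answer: $1120$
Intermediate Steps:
$h{\left(W,u \right)} = 4 - 2 W$
$G = 5$
$C{\left(Z \right)} = -20$ ($C{\left(Z \right)} = -5 + 5 \left(-3\right) = -5 - 15 = -20$)
$d{\left(-5 \right)} h{\left(-3,-4 \right)} 38 + C{\left(6 \right)} = 3 \left(4 - -6\right) 38 - 20 = 3 \left(4 + 6\right) 38 - 20 = 3 \cdot 10 \cdot 38 - 20 = 30 \cdot 38 - 20 = 1140 - 20 = 1120$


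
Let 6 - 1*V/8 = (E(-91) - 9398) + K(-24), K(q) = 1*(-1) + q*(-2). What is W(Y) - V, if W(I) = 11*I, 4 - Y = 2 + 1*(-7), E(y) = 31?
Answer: -74509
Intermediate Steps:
Y = 9 (Y = 4 - (2 + 1*(-7)) = 4 - (2 - 7) = 4 - 1*(-5) = 4 + 5 = 9)
K(q) = -1 - 2*q
V = 74608 (V = 48 - 8*((31 - 9398) + (-1 - 2*(-24))) = 48 - 8*(-9367 + (-1 + 48)) = 48 - 8*(-9367 + 47) = 48 - 8*(-9320) = 48 + 74560 = 74608)
W(Y) - V = 11*9 - 1*74608 = 99 - 74608 = -74509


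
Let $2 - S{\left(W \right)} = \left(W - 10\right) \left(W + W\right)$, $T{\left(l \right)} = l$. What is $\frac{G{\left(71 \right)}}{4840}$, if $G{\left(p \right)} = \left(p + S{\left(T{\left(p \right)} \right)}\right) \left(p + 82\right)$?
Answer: $- \frac{1314117}{4840} \approx -271.51$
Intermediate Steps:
$S{\left(W \right)} = 2 - 2 W \left(-10 + W\right)$ ($S{\left(W \right)} = 2 - \left(W - 10\right) \left(W + W\right) = 2 - \left(-10 + W\right) 2 W = 2 - 2 W \left(-10 + W\right)$)
$G{\left(p \right)} = \left(82 + p\right) \left(2 - 2 p^{2} + 21 p\right)$ ($G{\left(p \right)} = \left(p + \left(2 - 2 p^{2} + 20 p\right)\right) \left(p + 82\right) = \left(2 - 2 p^{2} + 21 p\right) \left(82 + p\right) = \left(82 + p\right) \left(2 - 2 p^{2} + 21 p\right)$)
$\frac{G{\left(71 \right)}}{4840} = \frac{164 - 143 \cdot 71^{2} - 2 \cdot 71^{3} + 1724 \cdot 71}{4840} = \left(164 - 720863 - 715822 + 122404\right) \frac{1}{4840} = \left(-1314117\right) \frac{1}{4840} = - \frac{1314117}{4840}$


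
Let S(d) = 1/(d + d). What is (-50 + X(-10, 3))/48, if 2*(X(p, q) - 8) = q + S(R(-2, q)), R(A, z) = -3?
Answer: -487/576 ≈ -0.84549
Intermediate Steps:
S(d) = 1/(2*d)
X(p, q) = 95/12 + q/2 (X(p, q) = 8 + (q + (½)/(-3))/2 = 8 + (q + (½)*(-⅓))/2 = 8 + (q - ⅙)/2 = 8 + (-⅙ + q)/2 = 8 + (-1/12 + q/2) = 95/12 + q/2)
(-50 + X(-10, 3))/48 = (-50 + (95/12 + (½)*3))/48 = (-50 + (95/12 + 3/2))*(1/48) = (-50 + 113/12)*(1/48) = -487/12*1/48 = -487/576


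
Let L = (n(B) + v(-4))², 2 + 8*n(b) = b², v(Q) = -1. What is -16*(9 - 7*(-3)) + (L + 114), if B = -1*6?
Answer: -5687/16 ≈ -355.44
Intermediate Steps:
B = -6
n(b) = -¼ + b²/8
L = 169/16 (L = ((-¼ + (⅛)*(-6)²) - 1)² = ((-¼ + (⅛)*36) - 1)² = ((-¼ + 9/2) - 1)² = (17/4 - 1)² = (13/4)² = 169/16 ≈ 10.563)
-16*(9 - 7*(-3)) + (L + 114) = -16*(9 - 7*(-3)) + (169/16 + 114) = -16*(9 + 21) + 1993/16 = -16*30 + 1993/16 = -480 + 1993/16 = -5687/16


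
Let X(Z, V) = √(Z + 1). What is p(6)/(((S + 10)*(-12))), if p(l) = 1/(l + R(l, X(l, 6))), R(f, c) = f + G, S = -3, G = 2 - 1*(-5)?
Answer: -1/1596 ≈ -0.00062657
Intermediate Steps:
G = 7 (G = 2 + 5 = 7)
X(Z, V) = √(1 + Z)
R(f, c) = 7 + f (R(f, c) = f + 7 = 7 + f)
p(l) = 1/(7 + 2*l) (p(l) = 1/(l + (7 + l)) = 1/(7 + 2*l))
p(6)/(((S + 10)*(-12))) = 1/((7 + 2*6)*(((-3 + 10)*(-12)))) = 1/((7 + 12)*((7*(-12)))) = 1/(19*(-84)) = (1/19)*(-1/84) = -1/1596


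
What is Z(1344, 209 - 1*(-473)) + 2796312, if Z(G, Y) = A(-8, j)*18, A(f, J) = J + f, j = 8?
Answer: 2796312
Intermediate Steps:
Z(G, Y) = 0 (Z(G, Y) = (8 - 8)*18 = 0*18 = 0)
Z(1344, 209 - 1*(-473)) + 2796312 = 0 + 2796312 = 2796312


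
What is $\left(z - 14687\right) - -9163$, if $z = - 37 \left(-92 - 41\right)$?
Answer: $-603$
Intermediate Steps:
$z = 4921$ ($z = \left(-37\right) \left(-133\right) = 4921$)
$\left(z - 14687\right) - -9163 = \left(4921 - 14687\right) - -9163 = -9766 + 9163 = -603$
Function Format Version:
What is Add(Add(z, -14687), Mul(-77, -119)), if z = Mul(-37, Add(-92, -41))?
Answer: -603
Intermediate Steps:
z = 4921 (z = Mul(-37, -133) = 4921)
Add(Add(z, -14687), Mul(-77, -119)) = Add(Add(4921, -14687), Mul(-77, -119)) = Add(-9766, 9163) = -603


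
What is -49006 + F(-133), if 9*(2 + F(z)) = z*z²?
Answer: -2793709/9 ≈ -3.1041e+5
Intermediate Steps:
F(z) = -2 + z³/9 (F(z) = -2 + (z*z²)/9 = -2 + z³/9)
-49006 + F(-133) = -49006 + (-2 + (⅑)*(-133)³) = -49006 + (-2 + (⅑)*(-2352637)) = -49006 + (-2 - 2352637/9) = -49006 - 2352655/9 = -2793709/9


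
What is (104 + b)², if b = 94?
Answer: 39204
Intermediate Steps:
(104 + b)² = (104 + 94)² = 198² = 39204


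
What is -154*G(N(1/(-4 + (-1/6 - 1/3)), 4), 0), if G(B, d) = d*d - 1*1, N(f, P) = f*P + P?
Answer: 154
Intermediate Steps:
N(f, P) = P + P*f (N(f, P) = P*f + P = P + P*f)
G(B, d) = -1 + d² (G(B, d) = d² - 1 = -1 + d²)
-154*G(N(1/(-4 + (-1/6 - 1/3)), 4), 0) = -154*(-1 + 0²) = -154*(-1 + 0) = -154*(-1) = 154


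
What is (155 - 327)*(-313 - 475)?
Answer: 135536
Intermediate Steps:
(155 - 327)*(-313 - 475) = -172*(-788) = 135536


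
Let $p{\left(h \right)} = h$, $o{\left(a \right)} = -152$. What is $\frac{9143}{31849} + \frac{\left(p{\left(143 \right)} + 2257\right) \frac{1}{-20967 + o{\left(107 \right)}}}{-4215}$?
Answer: $\frac{54263671617}{189005947711} \approx 0.2871$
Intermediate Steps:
$\frac{9143}{31849} + \frac{\left(p{\left(143 \right)} + 2257\right) \frac{1}{-20967 + o{\left(107 \right)}}}{-4215} = \frac{9143}{31849} + \frac{\left(143 + 2257\right) \frac{1}{-20967 - 152}}{-4215} = 9143 \cdot \frac{1}{31849} + \frac{2400}{-21119} \left(- \frac{1}{4215}\right) = \frac{9143}{31849} + 2400 \left(- \frac{1}{21119}\right) \left(- \frac{1}{4215}\right) = \frac{9143}{31849} - - \frac{160}{5934439} = \frac{9143}{31849} + \frac{160}{5934439} = \frac{54263671617}{189005947711}$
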